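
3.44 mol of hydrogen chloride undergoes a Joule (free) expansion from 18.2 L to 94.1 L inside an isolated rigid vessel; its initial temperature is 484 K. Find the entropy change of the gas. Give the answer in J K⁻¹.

ΔS_gas = 47 J/K

For an ideal gas in free expansion Q = 0 and W = 0, so T is unchanged.
Entropy is a state function; using a reversible isothermal path, ΔS_gas = nR ln(V₂/V₁) = 3.44 × 8.314 × ln(94.1/18.2) = 47 J/K.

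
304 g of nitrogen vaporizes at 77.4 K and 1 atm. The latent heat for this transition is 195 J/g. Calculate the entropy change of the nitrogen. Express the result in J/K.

ΔS = 766 J/K

Heat absorbed by the substance: Q = mL = 304 × 195 = 59280 J.
At constant T, ΔS = Q_rev/T = 59280 / 77.4 = 766 J/K.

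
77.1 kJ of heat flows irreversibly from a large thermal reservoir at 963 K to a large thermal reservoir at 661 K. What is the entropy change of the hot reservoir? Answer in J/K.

ΔS_hot = -80.1 J/K

The hot reservoir loses heat Q, so ΔS_hot = −Q/T_H = −77100/963 = -80.1 J/K.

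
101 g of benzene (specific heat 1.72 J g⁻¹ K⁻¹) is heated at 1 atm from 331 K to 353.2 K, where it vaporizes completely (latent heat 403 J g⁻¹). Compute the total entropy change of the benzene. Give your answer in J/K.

Warming step: ΔS₁ = m c ln(T_tr/T_i) = 101 × 1.72 × ln(353.2/331) = 11.277 J/K.
Phase change: ΔS₂ = +mL/T_tr = 101 × 403 / 353.2 = 115.24 J/K.
ΔS_total = (11.277) + (115.24) = 127 J/K.

ΔS = 127 J/K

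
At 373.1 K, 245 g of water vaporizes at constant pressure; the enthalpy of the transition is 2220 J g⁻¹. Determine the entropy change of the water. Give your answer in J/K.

Heat absorbed by the substance: Q = mL = 245 × 2220 = 543900 J.
At constant T, ΔS = Q_rev/T = 543900 / 373.1 = 1460 J/K.

ΔS = 1460 J/K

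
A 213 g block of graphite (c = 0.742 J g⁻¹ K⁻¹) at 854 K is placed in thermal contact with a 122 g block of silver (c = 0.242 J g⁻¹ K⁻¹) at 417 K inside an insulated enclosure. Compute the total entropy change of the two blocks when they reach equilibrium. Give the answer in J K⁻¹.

Energy balance: T_f = (m₁c₁T₁ + m₂c₂T₂)/(m₁c₁ + m₂c₂) = 785.22 K.
ΔS₁ = m₁c₁ ln(T_f/T₁) = 158.046 × ln(785.22/854) = -13.27 J/K.
ΔS₂ = m₂c₂ ln(T_f/T₂) = 29.524 × ln(785.22/417) = 18.68 J/K.
ΔS_total = -13.27 + 18.68 = 5.41 J/K.

ΔS_total = 5.41 J/K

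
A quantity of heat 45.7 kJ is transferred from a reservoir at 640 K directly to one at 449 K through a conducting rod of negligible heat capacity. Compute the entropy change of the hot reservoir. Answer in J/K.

ΔS_hot = -71.4 J/K

The hot reservoir loses heat Q, so ΔS_hot = −Q/T_H = −45700/640 = -71.4 J/K.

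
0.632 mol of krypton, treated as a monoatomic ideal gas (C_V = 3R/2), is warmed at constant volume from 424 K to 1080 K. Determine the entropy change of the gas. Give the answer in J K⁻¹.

At constant volume, ΔS = nC_V ln(T₂/T₁) with C_V = 3R/2 = 12.47 J mol⁻¹ K⁻¹.
ΔS = 0.632 × 12.47 × ln(1080/424) = 7.37 J/K.

ΔS = 7.37 J/K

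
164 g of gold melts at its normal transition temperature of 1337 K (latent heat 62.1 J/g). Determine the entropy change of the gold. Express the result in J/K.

ΔS = 7.62 J/K

Heat absorbed by the substance: Q = mL = 164 × 62.1 = 10184.4 J.
At constant T, ΔS = Q_rev/T = 10184.4 / 1337 = 7.62 J/K.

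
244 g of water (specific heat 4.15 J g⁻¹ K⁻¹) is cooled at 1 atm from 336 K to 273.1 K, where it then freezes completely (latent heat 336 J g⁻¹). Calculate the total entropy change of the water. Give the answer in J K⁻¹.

Cooling step: ΔS₁ = m c ln(T_tr/T_i) = 244 × 4.15 × ln(273.1/336) = -209.9 J/K.
Phase change: ΔS₂ = −mL/T_tr = −244 × 336 / 273.1 = -300.2 J/K.
ΔS_total = (-209.9) + (-300.2) = -510 J/K.

ΔS = -510 J/K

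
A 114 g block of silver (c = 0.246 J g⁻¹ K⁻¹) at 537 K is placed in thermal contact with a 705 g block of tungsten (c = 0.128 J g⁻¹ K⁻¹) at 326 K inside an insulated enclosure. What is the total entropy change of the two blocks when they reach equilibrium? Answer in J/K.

ΔS_total = 2.89 J/K

Energy balance: T_f = (m₁c₁T₁ + m₂c₂T₂)/(m₁c₁ + m₂c₂) = 376.03 K.
ΔS₁ = m₁c₁ ln(T_f/T₁) = 28.044 × ln(376.03/537) = -9.993 J/K.
ΔS₂ = m₂c₂ ln(T_f/T₂) = 90.24 × ln(376.03/326) = 12.88 J/K.
ΔS_total = -9.993 + 12.88 = 2.89 J/K.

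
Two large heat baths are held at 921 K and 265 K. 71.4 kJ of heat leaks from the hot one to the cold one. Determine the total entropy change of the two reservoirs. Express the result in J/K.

ΔS_hot = −Q/T_H = −71400/921 = -77.52 J/K and ΔS_cold = +Q/T_C = 71400/265 = 269.4 J/K.
ΔS_total = -77.52 + 269.4 = 192 J/K, positive as the second law requires.

ΔS_total = 192 J/K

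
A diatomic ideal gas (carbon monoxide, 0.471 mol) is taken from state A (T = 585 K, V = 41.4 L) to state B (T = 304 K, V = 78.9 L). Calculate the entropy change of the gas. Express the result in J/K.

ΔS = -3.88 J/K

Entropy is a state function: ΔS = nC_V ln(T₂/T₁) + nR ln(V₂/V₁), with C_V = 5R/2 = 20.79 J mol⁻¹ K⁻¹ for a diatomic ideal gas.
ΔS = 0.471 × [20.79 × ln(304/585) + 8.314 × ln(78.9/41.4)] = -3.88 J/K.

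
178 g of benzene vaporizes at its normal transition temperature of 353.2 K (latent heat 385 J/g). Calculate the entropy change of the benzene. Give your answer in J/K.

Heat absorbed by the substance: Q = mL = 178 × 385 = 68530 J.
At constant T, ΔS = Q_rev/T = 68530 / 353.2 = 194 J/K.

ΔS = 194 J/K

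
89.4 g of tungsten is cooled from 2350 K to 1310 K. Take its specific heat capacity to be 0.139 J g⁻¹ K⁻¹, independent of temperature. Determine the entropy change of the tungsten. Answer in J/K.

ΔS = -7.26 J/K

ΔS = ∫dQ_rev/T = m c ln(T₂/T₁) = 89.4 × 0.139 × ln(1310/2350) = -7.26 J/K.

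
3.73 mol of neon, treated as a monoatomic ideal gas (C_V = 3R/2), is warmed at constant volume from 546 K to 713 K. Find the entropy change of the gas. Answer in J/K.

At constant volume, ΔS = nC_V ln(T₂/T₁) with C_V = 3R/2 = 12.47 J mol⁻¹ K⁻¹.
ΔS = 3.73 × 12.47 × ln(713/546) = 12.4 J/K.

ΔS = 12.4 J/K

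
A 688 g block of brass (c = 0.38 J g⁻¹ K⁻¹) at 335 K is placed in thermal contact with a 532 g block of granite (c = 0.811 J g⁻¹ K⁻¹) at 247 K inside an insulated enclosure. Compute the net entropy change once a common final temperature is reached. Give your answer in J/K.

ΔS_total = 7.72 J/K

Energy balance: T_f = (m₁c₁T₁ + m₂c₂T₂)/(m₁c₁ + m₂c₂) = 280.2 K.
ΔS₁ = m₁c₁ ln(T_f/T₁) = 261.44 × ln(280.2/335) = -46.7 J/K.
ΔS₂ = m₂c₂ ln(T_f/T₂) = 431.452 × ln(280.2/247) = 54.42 J/K.
ΔS_total = -46.7 + 54.42 = 7.72 J/K.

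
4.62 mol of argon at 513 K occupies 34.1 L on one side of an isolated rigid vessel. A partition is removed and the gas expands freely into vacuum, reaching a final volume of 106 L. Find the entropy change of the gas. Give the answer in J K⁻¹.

For an ideal gas in free expansion Q = 0 and W = 0, so T is unchanged.
Entropy is a state function; using a reversible isothermal path, ΔS_gas = nR ln(V₂/V₁) = 4.62 × 8.314 × ln(106/34.1) = 43.6 J/K.

ΔS_gas = 43.6 J/K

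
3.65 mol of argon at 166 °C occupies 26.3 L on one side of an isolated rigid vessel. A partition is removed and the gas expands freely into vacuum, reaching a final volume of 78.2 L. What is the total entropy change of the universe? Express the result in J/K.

For an ideal gas in free expansion Q = 0 and W = 0, so T is unchanged.
Entropy is a state function; using a reversible isothermal path, ΔS_gas = nR ln(V₂/V₁) = 3.65 × 8.314 × ln(78.2/26.3) = 33.1 J/K.
The insulated surroundings exchange no heat, so ΔS_surr = 0 and ΔS_universe = ΔS_gas.

ΔS_universe = 33.1 J/K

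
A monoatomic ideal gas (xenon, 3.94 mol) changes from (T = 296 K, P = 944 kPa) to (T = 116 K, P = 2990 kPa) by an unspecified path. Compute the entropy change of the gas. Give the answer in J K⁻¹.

ΔS = -114 J/K

ΔS = nC_p ln(T₂/T₁) − nR ln(P₂/P₁), with C_p = 5R/2 = 20.79 J mol⁻¹ K⁻¹ for a monoatomic ideal gas.
ΔS = 3.94 × [20.79 × ln(116/296) − 8.314 × ln(2990/944)] = -114 J/K.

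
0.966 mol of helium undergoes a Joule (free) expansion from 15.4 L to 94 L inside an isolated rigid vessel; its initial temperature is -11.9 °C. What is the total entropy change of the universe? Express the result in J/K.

For an ideal gas in free expansion Q = 0 and W = 0, so T is unchanged.
Entropy is a state function; using a reversible isothermal path, ΔS_gas = nR ln(V₂/V₁) = 0.966 × 8.314 × ln(94/15.4) = 14.5 J/K.
The insulated surroundings exchange no heat, so ΔS_surr = 0 and ΔS_universe = ΔS_gas.

ΔS_universe = 14.5 J/K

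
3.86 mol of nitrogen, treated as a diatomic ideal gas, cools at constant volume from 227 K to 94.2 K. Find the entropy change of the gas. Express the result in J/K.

ΔS = -70.6 J/K

At constant volume, ΔS = nC_V ln(T₂/T₁) with C_V = 5R/2 = 20.79 J mol⁻¹ K⁻¹.
ΔS = 3.86 × 20.79 × ln(94.2/227) = -70.6 J/K.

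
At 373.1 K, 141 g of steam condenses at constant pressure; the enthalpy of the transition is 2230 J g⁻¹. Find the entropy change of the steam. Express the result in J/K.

ΔS = -843 J/K

Heat released by the substance: Q = −mL = −141 × 2230 = −314430 J.
At constant T, ΔS = Q_rev/T = −314430 / 373.1 = -843 J/K.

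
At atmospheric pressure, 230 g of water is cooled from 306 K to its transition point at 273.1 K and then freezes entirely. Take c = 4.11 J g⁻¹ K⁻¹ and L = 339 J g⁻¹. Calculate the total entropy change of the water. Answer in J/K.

Cooling step: ΔS₁ = m c ln(T_tr/T_i) = 230 × 4.11 × ln(273.1/306) = -107.5 J/K.
Phase change: ΔS₂ = −mL/T_tr = −230 × 339 / 273.1 = -285.5 J/K.
ΔS_total = (-107.5) + (-285.5) = -393 J/K.

ΔS = -393 J/K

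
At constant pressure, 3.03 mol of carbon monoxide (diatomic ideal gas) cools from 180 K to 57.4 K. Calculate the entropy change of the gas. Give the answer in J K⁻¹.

ΔS = -101 J/K

At constant pressure, ΔS = nC_p ln(T₂/T₁) with C_p = 7R/2 = 29.1 J mol⁻¹ K⁻¹.
ΔS = 3.03 × 29.1 × ln(57.4/180) = -101 J/K.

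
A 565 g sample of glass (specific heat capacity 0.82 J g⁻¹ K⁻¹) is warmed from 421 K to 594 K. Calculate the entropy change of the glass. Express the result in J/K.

ΔS = 159 J/K

ΔS = ∫dQ_rev/T = m c ln(T₂/T₁) = 565 × 0.82 × ln(594/421) = 159 J/K.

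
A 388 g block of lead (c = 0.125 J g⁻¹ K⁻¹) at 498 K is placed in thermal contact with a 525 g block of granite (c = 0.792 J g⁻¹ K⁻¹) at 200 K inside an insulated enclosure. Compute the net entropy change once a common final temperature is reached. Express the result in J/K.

Energy balance: T_f = (m₁c₁T₁ + m₂c₂T₂)/(m₁c₁ + m₂c₂) = 231.13 K.
ΔS₁ = m₁c₁ ln(T_f/T₁) = 48.5 × ln(231.13/498) = -37.23 J/K.
ΔS₂ = m₂c₂ ln(T_f/T₂) = 415.8 × ln(231.13/200) = 60.15 J/K.
ΔS_total = -37.23 + 60.15 = 22.9 J/K.

ΔS_total = 22.9 J/K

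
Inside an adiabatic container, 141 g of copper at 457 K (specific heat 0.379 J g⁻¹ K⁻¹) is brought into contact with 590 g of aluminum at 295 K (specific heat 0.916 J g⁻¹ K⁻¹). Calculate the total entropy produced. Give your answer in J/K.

ΔS_total = 5.25 J/K

Energy balance: T_f = (m₁c₁T₁ + m₂c₂T₂)/(m₁c₁ + m₂c₂) = 309.58 K.
ΔS₁ = m₁c₁ ln(T_f/T₁) = 53.439 × ln(309.58/457) = -20.813 J/K.
ΔS₂ = m₂c₂ ln(T_f/T₂) = 540.44 × ln(309.58/295) = 26.067 J/K.
ΔS_total = -20.813 + 26.067 = 5.25 J/K.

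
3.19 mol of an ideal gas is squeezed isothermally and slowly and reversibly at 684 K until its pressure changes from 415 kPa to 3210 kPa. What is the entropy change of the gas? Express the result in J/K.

For an isothermal ideal gas ΔS_gas = nR ln(P₁/P₂) = 3.19 × 8.314 × ln(415/3210) = -54.3 J/K.

ΔS_gas = -54.3 J/K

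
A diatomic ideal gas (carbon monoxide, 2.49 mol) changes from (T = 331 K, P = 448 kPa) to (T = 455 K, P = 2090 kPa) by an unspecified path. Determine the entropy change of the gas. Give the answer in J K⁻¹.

ΔS = -8.83 J/K

ΔS = nC_p ln(T₂/T₁) − nR ln(P₂/P₁), with C_p = 7R/2 = 29.1 J mol⁻¹ K⁻¹ for a diatomic ideal gas.
ΔS = 2.49 × [29.1 × ln(455/331) − 8.314 × ln(2090/448)] = -8.83 J/K.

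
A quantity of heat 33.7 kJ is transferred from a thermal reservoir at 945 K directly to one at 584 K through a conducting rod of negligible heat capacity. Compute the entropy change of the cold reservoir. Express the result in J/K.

ΔS_cold = 57.7 J/K

The cold reservoir gains heat Q, so ΔS_cold = +Q/T_C = 33700/584 = 57.7 J/K.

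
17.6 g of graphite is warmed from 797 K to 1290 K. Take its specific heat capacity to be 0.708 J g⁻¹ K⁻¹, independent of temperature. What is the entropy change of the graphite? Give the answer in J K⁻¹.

ΔS = 6 J/K

ΔS = ∫dQ_rev/T = m c ln(T₂/T₁) = 17.6 × 0.708 × ln(1290/797) = 6 J/K.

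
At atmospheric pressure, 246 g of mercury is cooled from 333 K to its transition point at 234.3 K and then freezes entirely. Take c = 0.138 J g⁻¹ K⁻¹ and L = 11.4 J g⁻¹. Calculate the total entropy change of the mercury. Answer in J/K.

ΔS = -23.9 J/K

Cooling step: ΔS₁ = m c ln(T_tr/T_i) = 246 × 0.138 × ln(234.3/333) = -11.93 J/K.
Phase change: ΔS₂ = −mL/T_tr = −246 × 11.4 / 234.3 = -11.97 J/K.
ΔS_total = (-11.93) + (-11.97) = -23.9 J/K.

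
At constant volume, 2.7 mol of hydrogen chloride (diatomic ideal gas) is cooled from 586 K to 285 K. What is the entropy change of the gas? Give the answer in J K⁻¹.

At constant volume, ΔS = nC_V ln(T₂/T₁) with C_V = 5R/2 = 20.79 J mol⁻¹ K⁻¹.
ΔS = 2.7 × 20.79 × ln(285/586) = -40.5 J/K.

ΔS = -40.5 J/K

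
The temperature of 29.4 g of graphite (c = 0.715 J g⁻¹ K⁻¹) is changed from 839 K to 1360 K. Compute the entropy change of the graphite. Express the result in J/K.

ΔS = 10.2 J/K

ΔS = ∫dQ_rev/T = m c ln(T₂/T₁) = 29.4 × 0.715 × ln(1360/839) = 10.2 J/K.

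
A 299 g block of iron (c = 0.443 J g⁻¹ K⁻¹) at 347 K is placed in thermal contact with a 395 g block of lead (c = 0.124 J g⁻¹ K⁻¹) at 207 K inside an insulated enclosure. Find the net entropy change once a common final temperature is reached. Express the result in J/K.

Energy balance: T_f = (m₁c₁T₁ + m₂c₂T₂)/(m₁c₁ + m₂c₂) = 309.21 K.
ΔS₁ = m₁c₁ ln(T_f/T₁) = 132.457 × ln(309.21/347) = -15.274 J/K.
ΔS₂ = m₂c₂ ln(T_f/T₂) = 48.98 × ln(309.21/207) = 19.655 J/K.
ΔS_total = -15.274 + 19.655 = 4.38 J/K.

ΔS_total = 4.38 J/K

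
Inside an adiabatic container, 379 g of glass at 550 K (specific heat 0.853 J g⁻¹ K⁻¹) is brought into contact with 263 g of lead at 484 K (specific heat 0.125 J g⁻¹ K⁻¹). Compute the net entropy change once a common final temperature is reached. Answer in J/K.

Energy balance: T_f = (m₁c₁T₁ + m₂c₂T₂)/(m₁c₁ + m₂c₂) = 543.91 K.
ΔS₁ = m₁c₁ ln(T_f/T₁) = 323.287 × ln(543.91/550) = -3.6008 J/K.
ΔS₂ = m₂c₂ ln(T_f/T₂) = 32.875 × ln(543.91/484) = 3.8364 J/K.
ΔS_total = -3.6008 + 3.8364 = 0.236 J/K.

ΔS_total = 0.236 J/K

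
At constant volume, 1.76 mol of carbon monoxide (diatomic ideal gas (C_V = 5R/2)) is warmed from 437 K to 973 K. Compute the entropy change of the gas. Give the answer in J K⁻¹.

ΔS = 29.3 J/K

At constant volume, ΔS = nC_V ln(T₂/T₁) with C_V = 5R/2 = 20.79 J mol⁻¹ K⁻¹.
ΔS = 1.76 × 20.79 × ln(973/437) = 29.3 J/K.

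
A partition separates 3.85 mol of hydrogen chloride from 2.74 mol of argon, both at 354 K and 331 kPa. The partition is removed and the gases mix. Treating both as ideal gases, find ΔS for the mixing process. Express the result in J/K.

Mole fractions: x_A = 3.85/6.59 = 0.584, x_B = 0.416.
ΔS_mix = −R(n_A ln x_A + n_B ln x_B) = −8.314 × (3.85 ln 0.584 + 2.74 ln 0.416) = 37.2 J/K.

ΔS_mix = 37.2 J/K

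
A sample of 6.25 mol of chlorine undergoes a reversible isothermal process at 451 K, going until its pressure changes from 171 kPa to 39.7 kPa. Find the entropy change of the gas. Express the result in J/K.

For an isothermal ideal gas ΔS_gas = nR ln(P₁/P₂) = 6.25 × 8.314 × ln(171/39.7) = 75.9 J/K.

ΔS_gas = 75.9 J/K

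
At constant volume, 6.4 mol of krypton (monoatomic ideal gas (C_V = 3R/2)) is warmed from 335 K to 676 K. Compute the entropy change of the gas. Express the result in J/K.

At constant volume, ΔS = nC_V ln(T₂/T₁) with C_V = 3R/2 = 12.47 J mol⁻¹ K⁻¹.
ΔS = 6.4 × 12.47 × ln(676/335) = 56 J/K.

ΔS = 56 J/K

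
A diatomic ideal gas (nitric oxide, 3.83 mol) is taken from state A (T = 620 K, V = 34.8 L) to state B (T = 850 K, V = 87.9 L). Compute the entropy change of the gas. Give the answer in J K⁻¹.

Entropy is a state function: ΔS = nC_V ln(T₂/T₁) + nR ln(V₂/V₁), with C_V = 5R/2 = 20.79 J mol⁻¹ K⁻¹ for a diatomic ideal gas.
ΔS = 3.83 × [20.79 × ln(850/620) + 8.314 × ln(87.9/34.8)] = 54.6 J/K.

ΔS = 54.6 J/K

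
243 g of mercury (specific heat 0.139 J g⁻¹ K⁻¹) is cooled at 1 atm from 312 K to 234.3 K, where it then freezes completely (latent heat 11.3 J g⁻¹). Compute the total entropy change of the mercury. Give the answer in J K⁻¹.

ΔS = -21.4 J/K

Cooling step: ΔS₁ = m c ln(T_tr/T_i) = 243 × 0.139 × ln(234.3/312) = -9.674 J/K.
Phase change: ΔS₂ = −mL/T_tr = −243 × 11.3 / 234.3 = -11.72 J/K.
ΔS_total = (-9.674) + (-11.72) = -21.4 J/K.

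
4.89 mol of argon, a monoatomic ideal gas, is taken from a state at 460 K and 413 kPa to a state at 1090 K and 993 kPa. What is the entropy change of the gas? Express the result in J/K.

ΔS = nC_p ln(T₂/T₁) − nR ln(P₂/P₁), with C_p = 5R/2 = 20.79 J mol⁻¹ K⁻¹ for a monoatomic ideal gas.
ΔS = 4.89 × [20.79 × ln(1090/460) − 8.314 × ln(993/413)] = 52 J/K.

ΔS = 52 J/K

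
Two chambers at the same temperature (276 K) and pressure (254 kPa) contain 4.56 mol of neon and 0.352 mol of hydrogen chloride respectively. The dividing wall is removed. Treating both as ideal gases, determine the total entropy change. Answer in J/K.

Mole fractions: x_A = 4.56/4.91 = 0.928, x_B = 0.0717.
ΔS_mix = −R(n_A ln x_A + n_B ln x_B) = −8.314 × (4.56 ln 0.928 + 0.352 ln 0.0717) = 10.5 J/K.

ΔS_mix = 10.5 J/K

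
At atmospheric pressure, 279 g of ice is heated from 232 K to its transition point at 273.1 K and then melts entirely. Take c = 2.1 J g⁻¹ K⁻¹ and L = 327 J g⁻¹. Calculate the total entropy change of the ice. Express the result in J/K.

Warming step: ΔS₁ = m c ln(T_tr/T_i) = 279 × 2.1 × ln(273.1/232) = 95.56 J/K.
Phase change: ΔS₂ = +mL/T_tr = 279 × 327 / 273.1 = 334.1 J/K.
ΔS_total = (95.56) + (334.1) = 430 J/K.

ΔS = 430 J/K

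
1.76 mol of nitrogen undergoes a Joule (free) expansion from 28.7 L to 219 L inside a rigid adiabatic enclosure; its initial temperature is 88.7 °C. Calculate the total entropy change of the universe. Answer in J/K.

No heat is exchanged and no work is done, so the ideal-gas temperature stays constant.
Entropy is a state function; using a reversible isothermal path, ΔS_gas = nR ln(V₂/V₁) = 1.76 × 8.314 × ln(219/28.7) = 29.7 J/K.
The insulated surroundings exchange no heat, so ΔS_surr = 0 and ΔS_universe = ΔS_gas.

ΔS_universe = 29.7 J/K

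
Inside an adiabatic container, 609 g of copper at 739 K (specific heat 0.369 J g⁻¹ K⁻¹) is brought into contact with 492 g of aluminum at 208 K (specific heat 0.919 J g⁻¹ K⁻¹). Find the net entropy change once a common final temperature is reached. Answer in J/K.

ΔS_total = 131 J/K

Energy balance: T_f = (m₁c₁T₁ + m₂c₂T₂)/(m₁c₁ + m₂c₂) = 384.29 K.
ΔS₁ = m₁c₁ ln(T_f/T₁) = 224.721 × ln(384.29/739) = -146.9 J/K.
ΔS₂ = m₂c₂ ln(T_f/T₂) = 452.148 × ln(384.29/208) = 277.6 J/K.
ΔS_total = -146.9 + 277.6 = 131 J/K.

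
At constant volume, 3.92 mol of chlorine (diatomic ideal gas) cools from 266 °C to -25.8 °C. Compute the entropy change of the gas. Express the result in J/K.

In kelvin: T₁ = 539.15 K, T₂ = 247.35 K. At constant volume, ΔS = nC_V ln(T₂/T₁) with C_V = 5R/2 = 20.79 J mol⁻¹ K⁻¹.
ΔS = 3.92 × 20.79 × ln(247.35/539.15) = -63.5 J/K.

ΔS = -63.5 J/K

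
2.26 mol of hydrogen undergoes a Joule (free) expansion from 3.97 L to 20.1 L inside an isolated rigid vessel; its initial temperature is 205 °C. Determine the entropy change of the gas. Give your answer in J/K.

For an ideal gas in free expansion Q = 0 and W = 0, so T is unchanged.
Entropy is a state function; using a reversible isothermal path, ΔS_gas = nR ln(V₂/V₁) = 2.26 × 8.314 × ln(20.1/3.97) = 30.5 J/K.

ΔS_gas = 30.5 J/K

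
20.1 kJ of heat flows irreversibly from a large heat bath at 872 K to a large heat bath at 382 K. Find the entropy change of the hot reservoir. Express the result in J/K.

The hot reservoir loses heat Q, so ΔS_hot = −Q/T_H = −20100/872 = -23.1 J/K.

ΔS_hot = -23.1 J/K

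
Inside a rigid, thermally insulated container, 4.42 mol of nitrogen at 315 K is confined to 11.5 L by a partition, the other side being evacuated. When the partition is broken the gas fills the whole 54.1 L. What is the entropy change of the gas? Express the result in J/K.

ΔS_gas = 56.9 J/K

No heat is exchanged and no work is done, so the ideal-gas temperature stays constant.
Entropy is a state function; using a reversible isothermal path, ΔS_gas = nR ln(V₂/V₁) = 4.42 × 8.314 × ln(54.1/11.5) = 56.9 J/K.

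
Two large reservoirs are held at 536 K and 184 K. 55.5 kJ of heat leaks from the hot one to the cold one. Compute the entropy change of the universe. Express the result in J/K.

ΔS_total = 198 J/K

ΔS_hot = −Q/T_H = −55500/536 = -103.5 J/K and ΔS_cold = +Q/T_C = 55500/184 = 301.6 J/K.
ΔS_total = -103.5 + 301.6 = 198 J/K, positive as the second law requires.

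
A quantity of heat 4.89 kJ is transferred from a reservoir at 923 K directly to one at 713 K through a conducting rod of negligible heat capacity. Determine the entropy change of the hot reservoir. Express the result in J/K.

ΔS_hot = -5.3 J/K

The hot reservoir loses heat Q, so ΔS_hot = −Q/T_H = −4890/923 = -5.3 J/K.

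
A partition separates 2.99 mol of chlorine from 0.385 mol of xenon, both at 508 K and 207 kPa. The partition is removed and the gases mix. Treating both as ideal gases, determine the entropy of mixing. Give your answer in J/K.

Mole fractions: x_A = 2.99/3.38 = 0.886, x_B = 0.114.
ΔS_mix = −R(n_A ln x_A + n_B ln x_B) = −8.314 × (2.99 ln 0.886 + 0.385 ln 0.114) = 9.96 J/K.

ΔS_mix = 9.96 J/K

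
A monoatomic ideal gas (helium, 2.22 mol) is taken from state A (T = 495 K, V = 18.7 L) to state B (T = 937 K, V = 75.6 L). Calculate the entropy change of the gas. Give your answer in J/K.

ΔS = 43.5 J/K

Entropy is a state function: ΔS = nC_V ln(T₂/T₁) + nR ln(V₂/V₁), with C_V = 3R/2 = 12.47 J mol⁻¹ K⁻¹ for a monoatomic ideal gas.
ΔS = 2.22 × [12.47 × ln(937/495) + 8.314 × ln(75.6/18.7)] = 43.5 J/K.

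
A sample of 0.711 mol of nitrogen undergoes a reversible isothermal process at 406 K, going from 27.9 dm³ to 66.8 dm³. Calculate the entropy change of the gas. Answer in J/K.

ΔS_gas = 5.16 J/K

For an isothermal ideal gas ΔS_gas = nR ln(V₂/V₁) = 0.711 × 8.314 × ln(66.8/27.9) = 5.16 J/K.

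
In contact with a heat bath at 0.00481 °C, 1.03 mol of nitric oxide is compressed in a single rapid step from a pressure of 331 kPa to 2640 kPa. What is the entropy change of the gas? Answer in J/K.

Entropy is a state function, so ΔS_gas depends only on the end states.
For an isothermal ideal gas ΔS_gas = nR ln(P₁/P₂) = 1.03 × 8.314 × ln(331/2640) = -17.8 J/K.

ΔS_gas = -17.8 J/K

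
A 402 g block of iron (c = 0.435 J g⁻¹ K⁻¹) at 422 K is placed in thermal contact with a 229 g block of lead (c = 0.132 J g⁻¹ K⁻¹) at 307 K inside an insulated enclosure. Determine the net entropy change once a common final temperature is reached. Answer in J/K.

ΔS_total = 1.21 J/K

Energy balance: T_f = (m₁c₁T₁ + m₂c₂T₂)/(m₁c₁ + m₂c₂) = 405.05 K.
ΔS₁ = m₁c₁ ln(T_f/T₁) = 174.87 × ln(405.05/422) = -7.168 J/K.
ΔS₂ = m₂c₂ ln(T_f/T₂) = 30.228 × ln(405.05/307) = 8.378 J/K.
ΔS_total = -7.168 + 8.378 = 1.21 J/K.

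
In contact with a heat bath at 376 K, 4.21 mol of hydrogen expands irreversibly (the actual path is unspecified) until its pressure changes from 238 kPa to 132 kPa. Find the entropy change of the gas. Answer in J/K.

ΔS_gas = 20.6 J/K

Entropy is a state function, so ΔS_gas depends only on the end states.
For an isothermal ideal gas ΔS_gas = nR ln(P₁/P₂) = 4.21 × 8.314 × ln(238/132) = 20.6 J/K.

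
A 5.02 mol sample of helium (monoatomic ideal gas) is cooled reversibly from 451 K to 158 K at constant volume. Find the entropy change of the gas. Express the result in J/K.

ΔS = -65.7 J/K

At constant volume, ΔS = nC_V ln(T₂/T₁) with C_V = 3R/2 = 12.47 J mol⁻¹ K⁻¹.
ΔS = 5.02 × 12.47 × ln(158/451) = -65.7 J/K.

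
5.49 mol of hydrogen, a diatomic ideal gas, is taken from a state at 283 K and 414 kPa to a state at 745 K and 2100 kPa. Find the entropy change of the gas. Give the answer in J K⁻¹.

ΔS = 80.5 J/K

ΔS = nC_p ln(T₂/T₁) − nR ln(P₂/P₁), with C_p = 7R/2 = 29.1 J mol⁻¹ K⁻¹ for a diatomic ideal gas.
ΔS = 5.49 × [29.1 × ln(745/283) − 8.314 × ln(2100/414)] = 80.5 J/K.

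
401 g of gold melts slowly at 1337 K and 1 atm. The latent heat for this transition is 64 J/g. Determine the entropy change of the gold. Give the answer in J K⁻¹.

Heat absorbed by the substance: Q = mL = 401 × 64 = 25664 J.
At constant T, ΔS = Q_rev/T = 25664 / 1337 = 19.2 J/K.

ΔS = 19.2 J/K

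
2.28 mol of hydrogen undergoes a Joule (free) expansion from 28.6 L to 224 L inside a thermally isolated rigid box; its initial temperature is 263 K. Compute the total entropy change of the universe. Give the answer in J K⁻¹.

For an ideal gas in free expansion Q = 0 and W = 0, so T is unchanged.
Entropy is a state function; using a reversible isothermal path, ΔS_gas = nR ln(V₂/V₁) = 2.28 × 8.314 × ln(224/28.6) = 39 J/K.
The insulated surroundings exchange no heat, so ΔS_surr = 0 and ΔS_universe = ΔS_gas.

ΔS_universe = 39 J/K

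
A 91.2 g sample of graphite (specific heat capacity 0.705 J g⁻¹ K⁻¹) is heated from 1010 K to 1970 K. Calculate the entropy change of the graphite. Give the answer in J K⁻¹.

ΔS = 43 J/K

ΔS = ∫dQ_rev/T = m c ln(T₂/T₁) = 91.2 × 0.705 × ln(1970/1010) = 43 J/K.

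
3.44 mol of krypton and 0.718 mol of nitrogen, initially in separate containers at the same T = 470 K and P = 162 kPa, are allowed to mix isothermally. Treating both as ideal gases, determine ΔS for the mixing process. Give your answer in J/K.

ΔS_mix = 15.9 J/K

Mole fractions: x_A = 3.44/4.16 = 0.827, x_B = 0.173.
ΔS_mix = −R(n_A ln x_A + n_B ln x_B) = −8.314 × (3.44 ln 0.827 + 0.718 ln 0.173) = 15.9 J/K.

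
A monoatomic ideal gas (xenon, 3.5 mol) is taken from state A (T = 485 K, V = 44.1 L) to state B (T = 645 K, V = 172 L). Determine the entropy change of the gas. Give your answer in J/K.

Entropy is a state function: ΔS = nC_V ln(T₂/T₁) + nR ln(V₂/V₁), with C_V = 3R/2 = 12.47 J mol⁻¹ K⁻¹ for a monoatomic ideal gas.
ΔS = 3.5 × [12.47 × ln(645/485) + 8.314 × ln(172/44.1)] = 52 J/K.

ΔS = 52 J/K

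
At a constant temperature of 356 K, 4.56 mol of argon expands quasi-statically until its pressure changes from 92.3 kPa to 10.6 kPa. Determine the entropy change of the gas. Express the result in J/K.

ΔS_gas = 82 J/K

For an isothermal ideal gas ΔS_gas = nR ln(P₁/P₂) = 4.56 × 8.314 × ln(92.3/10.6) = 82 J/K.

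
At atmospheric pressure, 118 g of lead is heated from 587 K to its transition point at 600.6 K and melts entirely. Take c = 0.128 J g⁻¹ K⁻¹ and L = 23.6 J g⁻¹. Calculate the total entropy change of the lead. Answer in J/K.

Warming step: ΔS₁ = m c ln(T_tr/T_i) = 118 × 0.128 × ln(600.6/587) = 0.3459 J/K.
Phase change: ΔS₂ = +mL/T_tr = 118 × 23.6 / 600.6 = 4.637 J/K.
ΔS_total = (0.3459) + (4.637) = 4.98 J/K.

ΔS = 4.98 J/K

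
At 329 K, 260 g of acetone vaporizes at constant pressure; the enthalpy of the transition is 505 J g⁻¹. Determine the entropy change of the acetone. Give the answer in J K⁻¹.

ΔS = 399 J/K

Heat absorbed by the substance: Q = mL = 260 × 505 = 131300 J.
At constant T, ΔS = Q_rev/T = 131300 / 329 = 399 J/K.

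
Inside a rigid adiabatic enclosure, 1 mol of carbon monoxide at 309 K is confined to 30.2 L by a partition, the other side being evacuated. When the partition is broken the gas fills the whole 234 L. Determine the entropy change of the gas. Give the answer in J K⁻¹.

ΔS_gas = 17 J/K

For an ideal gas in free expansion Q = 0 and W = 0, so T is unchanged.
Entropy is a state function; using a reversible isothermal path, ΔS_gas = nR ln(V₂/V₁) = 1 × 8.314 × ln(234/30.2) = 17 J/K.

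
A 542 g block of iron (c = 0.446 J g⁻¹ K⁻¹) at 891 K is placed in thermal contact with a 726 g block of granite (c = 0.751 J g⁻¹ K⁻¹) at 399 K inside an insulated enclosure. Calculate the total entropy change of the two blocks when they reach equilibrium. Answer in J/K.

Energy balance: T_f = (m₁c₁T₁ + m₂c₂T₂)/(m₁c₁ + m₂c₂) = 550.13 K.
ΔS₁ = m₁c₁ ln(T_f/T₁) = 241.732 × ln(550.13/891) = -116.56 J/K.
ΔS₂ = m₂c₂ ln(T_f/T₂) = 545.226 × ln(550.13/399) = 175.12 J/K.
ΔS_total = -116.56 + 175.12 = 58.6 J/K.

ΔS_total = 58.6 J/K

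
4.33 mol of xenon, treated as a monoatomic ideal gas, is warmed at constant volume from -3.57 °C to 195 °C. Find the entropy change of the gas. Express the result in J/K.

In kelvin: T₁ = 269.58 K, T₂ = 468.15 K. At constant volume, ΔS = nC_V ln(T₂/T₁) with C_V = 3R/2 = 12.47 J mol⁻¹ K⁻¹.
ΔS = 4.33 × 12.47 × ln(468.15/269.58) = 29.8 J/K.

ΔS = 29.8 J/K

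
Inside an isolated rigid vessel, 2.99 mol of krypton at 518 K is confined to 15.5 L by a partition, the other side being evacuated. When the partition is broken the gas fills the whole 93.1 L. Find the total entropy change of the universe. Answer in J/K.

No heat is exchanged and no work is done, so the ideal-gas temperature stays constant.
Entropy is a state function; using a reversible isothermal path, ΔS_gas = nR ln(V₂/V₁) = 2.99 × 8.314 × ln(93.1/15.5) = 44.6 J/K.
The insulated surroundings exchange no heat, so ΔS_surr = 0 and ΔS_universe = ΔS_gas.

ΔS_universe = 44.6 J/K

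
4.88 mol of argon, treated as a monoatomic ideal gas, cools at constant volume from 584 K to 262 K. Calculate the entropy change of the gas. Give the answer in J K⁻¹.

ΔS = -48.8 J/K

At constant volume, ΔS = nC_V ln(T₂/T₁) with C_V = 3R/2 = 12.47 J mol⁻¹ K⁻¹.
ΔS = 4.88 × 12.47 × ln(262/584) = -48.8 J/K.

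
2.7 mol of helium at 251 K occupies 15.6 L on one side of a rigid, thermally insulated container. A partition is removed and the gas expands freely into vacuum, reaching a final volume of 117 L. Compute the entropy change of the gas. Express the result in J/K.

ΔS_gas = 45.2 J/K

No heat is exchanged and no work is done, so the ideal-gas temperature stays constant.
Entropy is a state function; using a reversible isothermal path, ΔS_gas = nR ln(V₂/V₁) = 2.7 × 8.314 × ln(117/15.6) = 45.2 J/K.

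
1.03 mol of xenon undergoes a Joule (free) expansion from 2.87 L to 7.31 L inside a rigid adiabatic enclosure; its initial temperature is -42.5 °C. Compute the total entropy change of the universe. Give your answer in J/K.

For an ideal gas in free expansion Q = 0 and W = 0, so T is unchanged.
Entropy is a state function; using a reversible isothermal path, ΔS_gas = nR ln(V₂/V₁) = 1.03 × 8.314 × ln(7.31/2.87) = 8.01 J/K.
The insulated surroundings exchange no heat, so ΔS_surr = 0 and ΔS_universe = ΔS_gas.

ΔS_universe = 8.01 J/K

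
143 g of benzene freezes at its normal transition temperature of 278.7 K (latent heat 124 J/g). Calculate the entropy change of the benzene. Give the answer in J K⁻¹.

Heat released by the substance: Q = −mL = −143 × 124 = −17732 J.
At constant T, ΔS = Q_rev/T = −17732 / 278.7 = -63.6 J/K.

ΔS = -63.6 J/K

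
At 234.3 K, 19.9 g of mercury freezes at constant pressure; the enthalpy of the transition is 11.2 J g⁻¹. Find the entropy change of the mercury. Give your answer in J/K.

ΔS = -0.951 J/K

Heat released by the substance: Q = −mL = −19.9 × 11.2 = −222.88 J.
At constant T, ΔS = Q_rev/T = −222.88 / 234.3 = -0.951 J/K.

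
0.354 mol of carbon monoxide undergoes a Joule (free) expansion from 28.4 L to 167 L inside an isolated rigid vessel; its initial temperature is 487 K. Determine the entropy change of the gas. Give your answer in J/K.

ΔS_gas = 5.21 J/K

No heat is exchanged and no work is done, so the ideal-gas temperature stays constant.
Entropy is a state function; using a reversible isothermal path, ΔS_gas = nR ln(V₂/V₁) = 0.354 × 8.314 × ln(167/28.4) = 5.21 J/K.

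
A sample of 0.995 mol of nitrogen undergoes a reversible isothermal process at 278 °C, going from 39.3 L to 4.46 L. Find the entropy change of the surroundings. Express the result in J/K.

ΔS_surr = 18 J/K

For an isothermal ideal gas ΔS_gas = nR ln(V₂/V₁) = 0.995 × 8.314 × ln(4.46/39.3) = -18 J/K.
The process is reversible, so ΔS_surr = −ΔS_gas = 18 J/K and ΔS_universe = 0.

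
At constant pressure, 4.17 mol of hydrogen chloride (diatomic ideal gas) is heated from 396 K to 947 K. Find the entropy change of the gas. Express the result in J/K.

ΔS = 106 J/K

At constant pressure, ΔS = nC_p ln(T₂/T₁) with C_p = 7R/2 = 29.1 J mol⁻¹ K⁻¹.
ΔS = 4.17 × 29.1 × ln(947/396) = 106 J/K.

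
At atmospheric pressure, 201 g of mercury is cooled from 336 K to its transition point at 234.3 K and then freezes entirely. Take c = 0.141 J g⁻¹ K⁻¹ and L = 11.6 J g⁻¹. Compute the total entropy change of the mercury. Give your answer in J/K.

Cooling step: ΔS₁ = m c ln(T_tr/T_i) = 201 × 0.141 × ln(234.3/336) = -10.22 J/K.
Phase change: ΔS₂ = −mL/T_tr = −201 × 11.6 / 234.3 = -9.951 J/K.
ΔS_total = (-10.22) + (-9.951) = -20.2 J/K.

ΔS = -20.2 J/K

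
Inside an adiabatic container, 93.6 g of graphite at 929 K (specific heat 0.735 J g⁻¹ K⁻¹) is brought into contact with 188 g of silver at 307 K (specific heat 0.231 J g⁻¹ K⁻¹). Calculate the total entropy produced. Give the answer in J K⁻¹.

ΔS_total = 14.4 J/K

Energy balance: T_f = (m₁c₁T₁ + m₂c₂T₂)/(m₁c₁ + m₂c₂) = 688.3 K.
ΔS₁ = m₁c₁ ln(T_f/T₁) = 68.796 × ln(688.3/929) = -20.63 J/K.
ΔS₂ = m₂c₂ ln(T_f/T₂) = 43.428 × ln(688.3/307) = 35.06 J/K.
ΔS_total = -20.63 + 35.06 = 14.4 J/K.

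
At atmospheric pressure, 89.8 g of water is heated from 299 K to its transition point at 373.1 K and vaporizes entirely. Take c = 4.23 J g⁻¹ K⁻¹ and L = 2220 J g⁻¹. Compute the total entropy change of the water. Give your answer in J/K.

ΔS = 618 J/K

Warming step: ΔS₁ = m c ln(T_tr/T_i) = 89.8 × 4.23 × ln(373.1/299) = 84.1 J/K.
Phase change: ΔS₂ = +mL/T_tr = 89.8 × 2220 / 373.1 = 534.3 J/K.
ΔS_total = (84.1) + (534.3) = 618 J/K.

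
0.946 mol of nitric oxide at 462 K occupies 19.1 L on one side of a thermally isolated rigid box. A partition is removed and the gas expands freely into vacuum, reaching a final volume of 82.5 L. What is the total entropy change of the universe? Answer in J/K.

For an ideal gas in free expansion Q = 0 and W = 0, so T is unchanged.
Entropy is a state function; using a reversible isothermal path, ΔS_gas = nR ln(V₂/V₁) = 0.946 × 8.314 × ln(82.5/19.1) = 11.5 J/K.
The insulated surroundings exchange no heat, so ΔS_surr = 0 and ΔS_universe = ΔS_gas.

ΔS_universe = 11.5 J/K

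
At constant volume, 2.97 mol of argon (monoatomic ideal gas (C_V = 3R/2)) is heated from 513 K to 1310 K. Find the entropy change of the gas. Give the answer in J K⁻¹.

At constant volume, ΔS = nC_V ln(T₂/T₁) with C_V = 3R/2 = 12.47 J mol⁻¹ K⁻¹.
ΔS = 2.97 × 12.47 × ln(1310/513) = 34.7 J/K.

ΔS = 34.7 J/K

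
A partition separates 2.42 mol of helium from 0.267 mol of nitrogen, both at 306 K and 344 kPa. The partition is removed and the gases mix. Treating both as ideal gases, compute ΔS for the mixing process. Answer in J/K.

ΔS_mix = 7.23 J/K

Mole fractions: x_A = 2.42/2.69 = 0.901, x_B = 0.0994.
ΔS_mix = −R(n_A ln x_A + n_B ln x_B) = −8.314 × (2.42 ln 0.901 + 0.267 ln 0.0994) = 7.23 J/K.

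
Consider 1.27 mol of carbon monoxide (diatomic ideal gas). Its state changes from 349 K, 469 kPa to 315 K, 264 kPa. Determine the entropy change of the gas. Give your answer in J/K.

ΔS = nC_p ln(T₂/T₁) − nR ln(P₂/P₁), with C_p = 7R/2 = 29.1 J mol⁻¹ K⁻¹ for a diatomic ideal gas.
ΔS = 1.27 × [29.1 × ln(315/349) − 8.314 × ln(264/469)] = 2.28 J/K.

ΔS = 2.28 J/K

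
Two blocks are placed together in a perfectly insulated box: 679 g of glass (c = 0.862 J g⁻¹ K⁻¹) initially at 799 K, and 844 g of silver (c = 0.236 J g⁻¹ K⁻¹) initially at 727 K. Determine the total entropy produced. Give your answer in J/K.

Energy balance: T_f = (m₁c₁T₁ + m₂c₂T₂)/(m₁c₁ + m₂c₂) = 780.72 K.
ΔS₁ = m₁c₁ ln(T_f/T₁) = 585.298 × ln(780.72/799) = -13.5472 J/K.
ΔS₂ = m₂c₂ ln(T_f/T₂) = 199.184 × ln(780.72/727) = 14.1995 J/K.
ΔS_total = -13.5472 + 14.1995 = 0.652 J/K.

ΔS_total = 0.652 J/K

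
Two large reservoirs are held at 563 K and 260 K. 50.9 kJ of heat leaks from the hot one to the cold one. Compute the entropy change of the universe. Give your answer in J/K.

ΔS_total = 105 J/K

ΔS_hot = −Q/T_H = −50900/563 = -90.41 J/K and ΔS_cold = +Q/T_C = 50900/260 = 195.8 J/K.
ΔS_total = -90.41 + 195.8 = 105 J/K, positive as the second law requires.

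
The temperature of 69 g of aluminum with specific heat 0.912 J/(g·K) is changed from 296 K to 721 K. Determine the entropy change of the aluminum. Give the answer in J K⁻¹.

ΔS = 56 J/K

ΔS = ∫dQ_rev/T = m c ln(T₂/T₁) = 69 × 0.912 × ln(721/296) = 56 J/K.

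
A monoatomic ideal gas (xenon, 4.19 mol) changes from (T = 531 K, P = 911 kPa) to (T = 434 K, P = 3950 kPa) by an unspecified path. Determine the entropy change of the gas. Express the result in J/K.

ΔS = nC_p ln(T₂/T₁) − nR ln(P₂/P₁), with C_p = 5R/2 = 20.79 J mol⁻¹ K⁻¹ for a monoatomic ideal gas.
ΔS = 4.19 × [20.79 × ln(434/531) − 8.314 × ln(3950/911)] = -68.7 J/K.

ΔS = -68.7 J/K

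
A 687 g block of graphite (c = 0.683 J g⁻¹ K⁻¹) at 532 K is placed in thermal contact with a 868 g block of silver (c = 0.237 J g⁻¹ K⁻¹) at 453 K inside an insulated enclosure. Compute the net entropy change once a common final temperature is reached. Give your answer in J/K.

Energy balance: T_f = (m₁c₁T₁ + m₂c₂T₂)/(m₁c₁ + m₂c₂) = 507.92 K.
ΔS₁ = m₁c₁ ln(T_f/T₁) = 469.221 × ln(507.92/532) = -21.73 J/K.
ΔS₂ = m₂c₂ ln(T_f/T₂) = 205.716 × ln(507.92/453) = 23.54 J/K.
ΔS_total = -21.73 + 23.54 = 1.81 J/K.

ΔS_total = 1.81 J/K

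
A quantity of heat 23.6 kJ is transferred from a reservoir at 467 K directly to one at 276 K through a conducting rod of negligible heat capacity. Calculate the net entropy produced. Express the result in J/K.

ΔS_hot = −Q/T_H = −23600/467 = -50.54 J/K and ΔS_cold = +Q/T_C = 23600/276 = 85.51 J/K.
ΔS_total = -50.54 + 85.51 = 35 J/K, positive as the second law requires.

ΔS_total = 35 J/K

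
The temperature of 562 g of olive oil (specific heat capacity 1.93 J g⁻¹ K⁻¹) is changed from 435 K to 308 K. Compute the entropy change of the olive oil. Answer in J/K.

ΔS = ∫dQ_rev/T = m c ln(T₂/T₁) = 562 × 1.93 × ln(308/435) = -374 J/K.

ΔS = -374 J/K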